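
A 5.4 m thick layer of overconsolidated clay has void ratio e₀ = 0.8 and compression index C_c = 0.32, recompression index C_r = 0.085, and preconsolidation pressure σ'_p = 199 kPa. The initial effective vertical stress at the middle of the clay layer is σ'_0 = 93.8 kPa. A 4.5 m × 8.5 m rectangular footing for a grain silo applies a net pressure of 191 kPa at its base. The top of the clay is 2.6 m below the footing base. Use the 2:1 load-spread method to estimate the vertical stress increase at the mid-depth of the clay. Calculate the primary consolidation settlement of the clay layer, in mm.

S_c ≈ 50.4 mm

Mid-depth of clay below the footing base: z = 2.6 + 5.4/2 = 5.3 m.
Stress increase at mid-clay by the 2:1 spreading method:
Δσ = qBL/((B+z)(L+z)) = 191×4.5×8.5/((4.5+5.3)(8.5+5.3)) = 54.021 kPa
Final effective stress: σ'_f = 93.8 + 54.021 = 147.82 kPa.
σ'_f = 147.82 ≤ σ'_p = 199 kPa, so the clay remains overconsolidated and only the recompression index applies:
S_c = C_r·H/(1+e₀)·log₁₀(σ'_f/σ'_0) = 0.085×5.4/1.8×log₁₀(147.82/93.8)
    = 0.255 × 0.19753 = 0.05037 m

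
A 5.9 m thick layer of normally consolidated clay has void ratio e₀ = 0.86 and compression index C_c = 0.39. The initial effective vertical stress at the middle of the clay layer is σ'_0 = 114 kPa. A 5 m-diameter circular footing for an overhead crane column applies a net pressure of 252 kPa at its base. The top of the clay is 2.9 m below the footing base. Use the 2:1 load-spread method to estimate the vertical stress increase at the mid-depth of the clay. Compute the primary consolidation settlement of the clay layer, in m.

Mid-depth of clay below the footing base: z = 2.9 + 5.9/2 = 5.85 m.
Stress increase at mid-clay by the 2:1 spreading method:
Δσ ≈ qD²/(D+z)² = 252×5²/(5+5.85)² = 53.516 kPa
Final effective stress: σ'_f = σ'_0 + Δσ = 114 + 53.516 = 167.52 kPa.
Normally consolidated clay, so the full stress increment lies on the virgin compression line:
S_c = C_c·H/(1+e₀)·log₁₀(σ'_f/σ'_0) = 0.39×5.9/(1+0.86)×log₁₀(167.52/114)
    = 1.2371 × 0.16716 = 0.2068 m

S_c ≈ 0.207 m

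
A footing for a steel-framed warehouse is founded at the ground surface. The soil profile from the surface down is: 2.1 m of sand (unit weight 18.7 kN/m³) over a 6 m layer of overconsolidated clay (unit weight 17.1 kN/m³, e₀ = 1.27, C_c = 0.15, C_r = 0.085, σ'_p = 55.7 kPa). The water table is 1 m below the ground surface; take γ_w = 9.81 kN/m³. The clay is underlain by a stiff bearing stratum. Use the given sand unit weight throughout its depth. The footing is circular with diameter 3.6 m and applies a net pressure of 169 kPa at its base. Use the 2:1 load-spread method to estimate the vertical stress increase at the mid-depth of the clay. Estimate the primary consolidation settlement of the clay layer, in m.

S_c ≈ 0.0707 m

Mid-depth of clay below the ground surface: z = 2.1 + 6/2 = 5.1 m.
Total vertical stress at mid-clay: σ_v = 18.7×2.1 + 17.1×3 = 90.57 kPa.
Pore pressure: u = 9.81×(5.1 − 1) = 40.221 kPa.
Initial effective stress: σ'_0 = σ_v − u = 90.57 − 40.221 = 50.349 kPa.
Stress increase at mid-clay by the 2:1 spreading method:
Δσ ≈ qD²/(D+z)² = 169×3.6²/(3.6+5.1)² = 28.937 kPa
Final effective stress: σ'_f = 50.349 + 28.937 = 79.286 kPa.
σ'_f = 79.286 > σ'_p = 55.7 kPa, so the stress path crosses the preconsolidation pressure — recompression up to σ'_p, then virgin compression beyond:
S_c = H/(1+e₀)·[C_r·log₁₀(σ'_p/σ'_0) + C_c·log₁₀(σ'_f/σ'_p)]
    = 6/2.27 × [0.085×log₁₀(55.7/50.349) + 0.15×log₁₀(79.286/55.7)]
    = 2.6432 × [0.0037285 + 0.023001] = 0.07065 m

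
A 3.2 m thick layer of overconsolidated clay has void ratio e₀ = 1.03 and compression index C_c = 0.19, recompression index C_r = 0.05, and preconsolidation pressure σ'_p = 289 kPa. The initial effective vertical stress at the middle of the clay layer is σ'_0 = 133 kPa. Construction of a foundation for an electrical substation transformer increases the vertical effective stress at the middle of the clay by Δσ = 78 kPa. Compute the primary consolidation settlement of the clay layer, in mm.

S_c ≈ 15.8 mm

Final effective stress: σ'_f = 133 + 78 = 211 kPa.
σ'_f = 211 ≤ σ'_p = 289 kPa, so the clay remains overconsolidated and only the recompression index applies:
S_c = C_r·H/(1+e₀)·log₁₀(σ'_f/σ'_0) = 0.05×3.2/2.03×log₁₀(211/133)
    = 0.07882 × 0.20043 = 0.0158 m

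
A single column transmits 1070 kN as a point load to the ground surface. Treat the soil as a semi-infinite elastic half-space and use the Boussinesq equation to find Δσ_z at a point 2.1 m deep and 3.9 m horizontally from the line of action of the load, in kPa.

Δσ_z ≈ 2.77 kPa

Boussinesq vertical stress below a point load on an elastic half-space:
Δσ_z = 3P/(2πz²) · [1 + (r/z)²]^(−5/2)
r/z = 3.9/2.1 = 1.8571; [1+(r/z)²]^(−5/2) = 0.023952.
Δσ_z = 3×1070/(2π×2.1²) × 0.023952 = 115.85 × 0.023952 = 2.775 kPa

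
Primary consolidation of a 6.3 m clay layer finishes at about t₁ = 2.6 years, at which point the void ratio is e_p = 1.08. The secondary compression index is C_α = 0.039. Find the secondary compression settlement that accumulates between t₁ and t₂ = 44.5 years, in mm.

S_s ≈ 146 mm

Secondary compression: S_s = C_α·H/(1+e_p)·log₁₀(t₂/t₁)
S_s = 0.039×6.3/(1+1.08)×log₁₀(44.5/2.6)
    = 0.1181 × 1.233 = 0.1457 m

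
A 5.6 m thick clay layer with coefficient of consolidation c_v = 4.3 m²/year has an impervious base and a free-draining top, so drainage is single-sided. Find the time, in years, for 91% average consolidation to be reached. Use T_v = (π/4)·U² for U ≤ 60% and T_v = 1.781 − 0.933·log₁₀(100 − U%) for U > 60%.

t ≈ 6.5 years

Drainage path length: H_d = H = 5.6 m (single drainage).
U > 60%: T_v = 1.781 − 0.933·log₁₀(100 − 91) = 0.89069.
t = T_v·H_d²/c_v = 0.89069×5.6²/4.3 = 6.496 years.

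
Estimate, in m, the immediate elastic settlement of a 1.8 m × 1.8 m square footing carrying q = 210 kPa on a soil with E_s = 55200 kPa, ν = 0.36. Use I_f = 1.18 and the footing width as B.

S_e ≈ 0.00703 m

Immediate (elastic) settlement: S_e = q·B·(1−ν²)/E_s · I_f.
S_e = 210 × 1.8 × (1 − 0.36²) / 55200 × 1.18
    = 210 × 1.8 × 0.8704 / 55200 × 1.18
    = 0.007033 m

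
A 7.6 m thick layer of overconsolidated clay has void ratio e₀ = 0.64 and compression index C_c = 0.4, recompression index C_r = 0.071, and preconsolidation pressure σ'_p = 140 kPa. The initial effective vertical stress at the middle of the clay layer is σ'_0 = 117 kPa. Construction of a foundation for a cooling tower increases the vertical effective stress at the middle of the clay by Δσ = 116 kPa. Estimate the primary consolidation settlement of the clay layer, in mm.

Final effective stress: σ'_f = 117 + 116 = 233 kPa.
σ'_f = 233 > σ'_p = 140 kPa, so the stress path crosses the preconsolidation pressure — recompression up to σ'_p, then virgin compression beyond:
S_c = H/(1+e₀)·[C_r·log₁₀(σ'_p/σ'_0) + C_c·log₁₀(σ'_f/σ'_p)]
    = 7.6/1.64 × [0.071×log₁₀(140/117) + 0.4×log₁₀(233/140)]
    = 4.6341 × [0.0055339 + 0.088491] = 0.4357 m

S_c ≈ 436 mm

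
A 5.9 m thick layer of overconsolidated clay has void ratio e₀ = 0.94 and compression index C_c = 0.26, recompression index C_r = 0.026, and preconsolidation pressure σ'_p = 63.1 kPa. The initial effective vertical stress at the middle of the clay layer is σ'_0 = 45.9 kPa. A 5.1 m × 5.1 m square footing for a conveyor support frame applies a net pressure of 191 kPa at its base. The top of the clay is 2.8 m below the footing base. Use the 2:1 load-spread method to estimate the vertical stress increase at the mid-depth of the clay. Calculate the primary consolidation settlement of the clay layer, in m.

Mid-depth of clay below the footing base: z = 2.8 + 5.9/2 = 5.75 m.
Stress increase at mid-clay by the 2:1 spreading method:
Δσ = qBL/((B+z)(L+z)) = 191×5.1×5.1/((5.1+5.75)(5.1+5.75)) = 42.2 kPa
Final effective stress: σ'_f = 45.9 + 42.2 = 88.1 kPa.
σ'_f = 88.1 > σ'_p = 63.1 kPa, so the stress path crosses the preconsolidation pressure — recompression up to σ'_p, then virgin compression beyond:
S_c = H/(1+e₀)·[C_r·log₁₀(σ'_p/σ'_0) + C_c·log₁₀(σ'_f/σ'_p)]
    = 5.9/1.94 × [0.026×log₁₀(63.1/45.9) + 0.26×log₁₀(88.1/63.1)]
    = 3.0412 × [0.0035936 + 0.037686] = 0.1255 m

S_c ≈ 0.126 m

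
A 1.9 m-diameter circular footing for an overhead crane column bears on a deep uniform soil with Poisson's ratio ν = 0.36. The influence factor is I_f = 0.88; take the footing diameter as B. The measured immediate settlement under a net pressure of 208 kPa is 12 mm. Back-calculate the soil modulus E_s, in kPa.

S_e = q·B·(1−ν²)/E_s · I_f  ⇒  E_s = q·B·(1−ν²)·I_f / S_e.
E_s = 208 × 1.9 × 0.8704 × 0.88 / 0.012 = 25230 kPa

E_s ≈ 25200 kPa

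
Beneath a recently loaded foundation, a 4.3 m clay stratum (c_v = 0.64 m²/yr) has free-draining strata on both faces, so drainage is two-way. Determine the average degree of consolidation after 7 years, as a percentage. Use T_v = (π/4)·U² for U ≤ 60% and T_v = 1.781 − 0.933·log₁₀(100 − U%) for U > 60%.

U ≈ 92.6 %

Drainage path length: H_d = H/2 = 2.15 m (double drainage).
T_v = c_v·t/H_d² = 0.64×7/2.15² = 0.96917.
T_v = 0.96917 corresponds to the U > 60% branch:
U = 1 − 10^((1.781 − T_v)/0.933)/100 = 0.9258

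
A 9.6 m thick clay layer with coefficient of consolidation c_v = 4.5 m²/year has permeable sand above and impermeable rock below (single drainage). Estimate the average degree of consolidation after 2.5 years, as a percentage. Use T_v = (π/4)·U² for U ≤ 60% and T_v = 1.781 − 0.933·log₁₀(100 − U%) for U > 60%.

U ≈ 39.4 %

Drainage path length: H_d = H = 9.6 m (single drainage).
T_v = c_v·t/H_d² = 4.5×2.5/9.6² = 0.12207.
T_v = 0.12207 corresponds to the U ≤ 60% branch:
U = √(4T_v/π) = 0.3942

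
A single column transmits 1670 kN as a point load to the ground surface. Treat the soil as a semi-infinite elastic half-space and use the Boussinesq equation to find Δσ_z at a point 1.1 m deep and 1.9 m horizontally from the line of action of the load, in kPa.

Boussinesq vertical stress below a point load on an elastic half-space:
Δσ_z = 3P/(2πz²) · [1 + (r/z)²]^(−5/2)
r/z = 1.9/1.1 = 1.7273; [1+(r/z)²]^(−5/2) = 0.031575.
Δσ_z = 3×1670/(2π×1.1²) × 0.031575 = 658.98 × 0.031575 = 20.81 kPa

Δσ_z ≈ 20.8 kPa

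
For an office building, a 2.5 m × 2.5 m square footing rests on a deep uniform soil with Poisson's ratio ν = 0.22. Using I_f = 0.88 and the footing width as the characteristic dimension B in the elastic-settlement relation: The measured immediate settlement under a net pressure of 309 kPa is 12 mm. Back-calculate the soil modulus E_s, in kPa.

E_s ≈ 53900 kPa

S_e = q·B·(1−ν²)/E_s · I_f  ⇒  E_s = q·B·(1−ν²)·I_f / S_e.
E_s = 309 × 2.5 × 0.9516 × 0.88 / 0.012 = 53910 kPa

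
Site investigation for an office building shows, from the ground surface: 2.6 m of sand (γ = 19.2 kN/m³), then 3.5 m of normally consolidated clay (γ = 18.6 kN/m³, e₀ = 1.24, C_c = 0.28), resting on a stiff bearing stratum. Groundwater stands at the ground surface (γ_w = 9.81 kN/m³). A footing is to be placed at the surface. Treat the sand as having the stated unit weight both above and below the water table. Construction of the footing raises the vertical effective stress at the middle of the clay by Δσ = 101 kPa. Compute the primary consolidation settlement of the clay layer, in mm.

S_c ≈ 240 mm

Mid-depth of clay below the ground surface: z = 2.6 + 3.5/2 = 4.35 m.
Total vertical stress at mid-clay: σ_v = 19.2×2.6 + 18.6×1.75 = 82.47 kPa.
Pore pressure: u = 9.81×(4.35 − 0) = 42.673 kPa.
Initial effective stress: σ'_0 = σ_v − u = 82.47 − 42.673 = 39.797 kPa.
Final effective stress: σ'_f = σ'_0 + Δσ = 39.797 + 101 = 140.8 kPa.
Normally consolidated clay, so the full stress increment lies on the virgin compression line:
S_c = C_c·H/(1+e₀)·log₁₀(σ'_f/σ'_0) = 0.28×3.5/(1+1.24)×log₁₀(140.8/39.797)
    = 0.4375 × 0.54875 = 0.2401 m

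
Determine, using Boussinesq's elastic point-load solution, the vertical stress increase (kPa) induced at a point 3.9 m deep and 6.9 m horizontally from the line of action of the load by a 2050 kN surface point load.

Δσ_z ≈ 1.86 kPa

Boussinesq vertical stress below a point load on an elastic half-space:
Δσ_z = 3P/(2πz²) · [1 + (r/z)²]^(−5/2)
r/z = 6.9/3.9 = 1.7692; [1+(r/z)²]^(−5/2) = 0.028846.
Δσ_z = 3×2050/(2π×3.9²) × 0.028846 = 64.353 × 0.028846 = 1.856 kPa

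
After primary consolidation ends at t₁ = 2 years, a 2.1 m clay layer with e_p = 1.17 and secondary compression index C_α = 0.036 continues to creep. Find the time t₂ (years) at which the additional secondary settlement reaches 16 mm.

S_s = C_α·H/(1+e_p)·log₁₀(t₂/t₁) ⇒ log₁₀(t₂/t₁) = S_s·(1+e_p)/(C_α·H).
log₁₀(t₂/t₁) = 0.016 × (1+1.17) / (0.036×2.1) = 0.4593
t₂ = t₁ × 10^0.4593 = 2 × 2.879 = 5.758 years

t₂ ≈ 5.76 years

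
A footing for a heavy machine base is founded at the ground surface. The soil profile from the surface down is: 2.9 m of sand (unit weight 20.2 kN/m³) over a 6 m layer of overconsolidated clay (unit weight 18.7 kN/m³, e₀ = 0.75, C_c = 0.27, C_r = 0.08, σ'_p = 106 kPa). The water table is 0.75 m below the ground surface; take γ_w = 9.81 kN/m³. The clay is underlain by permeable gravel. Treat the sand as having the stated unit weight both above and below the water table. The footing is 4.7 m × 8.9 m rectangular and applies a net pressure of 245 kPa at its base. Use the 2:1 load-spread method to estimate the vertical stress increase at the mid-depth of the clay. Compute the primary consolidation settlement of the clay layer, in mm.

S_c ≈ 140 mm

Mid-depth of clay below the ground surface: z = 2.9 + 6/2 = 5.9 m.
Total vertical stress at mid-clay: σ_v = 20.2×2.9 + 18.7×3 = 114.68 kPa.
Pore pressure: u = 9.81×(5.9 − 0.75) = 50.522 kPa.
Initial effective stress: σ'_0 = σ_v − u = 114.68 − 50.522 = 64.158 kPa.
Stress increase at mid-clay by the 2:1 spreading method:
Δσ = qBL/((B+z)(L+z)) = 245×4.7×8.9/((4.7+5.9)(8.9+5.9)) = 65.326 kPa
Final effective stress: σ'_f = 64.158 + 65.326 = 129.48 kPa.
σ'_f = 129.48 > σ'_p = 106 kPa, so the stress path crosses the preconsolidation pressure — recompression up to σ'_p, then virgin compression beyond:
S_c = H/(1+e₀)·[C_r·log₁₀(σ'_p/σ'_0) + C_c·log₁₀(σ'_f/σ'_p)]
    = 6/1.75 × [0.08×log₁₀(106/64.158) + 0.27×log₁₀(129.48/106)]
    = 3.4286 × [0.017444 + 0.023462] = 0.1403 m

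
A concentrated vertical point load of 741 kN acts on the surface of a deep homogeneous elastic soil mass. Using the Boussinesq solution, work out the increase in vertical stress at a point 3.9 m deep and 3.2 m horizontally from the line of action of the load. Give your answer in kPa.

Δσ_z ≈ 6.42 kPa

Boussinesq vertical stress below a point load on an elastic half-space:
Δσ_z = 3P/(2πz²) · [1 + (r/z)²]^(−5/2)
r/z = 3.2/3.9 = 0.82051; [1+(r/z)²]^(−5/2) = 0.27612.
Δσ_z = 3×741/(2π×3.9²) × 0.27612 = 23.261 × 0.27612 = 6.423 kPa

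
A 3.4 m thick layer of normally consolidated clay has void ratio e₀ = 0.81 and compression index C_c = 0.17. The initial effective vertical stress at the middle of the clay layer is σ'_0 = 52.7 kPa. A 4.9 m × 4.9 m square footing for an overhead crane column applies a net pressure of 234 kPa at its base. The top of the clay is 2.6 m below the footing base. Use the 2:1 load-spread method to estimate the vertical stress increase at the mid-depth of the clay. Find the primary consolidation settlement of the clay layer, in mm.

S_c ≈ 113 mm

Mid-depth of clay below the footing base: z = 2.6 + 3.4/2 = 4.3 m.
Stress increase at mid-clay by the 2:1 spreading method:
Δσ = qBL/((B+z)(L+z)) = 234×4.9×4.9/((4.9+4.3)(4.9+4.3)) = 66.379 kPa
Final effective stress: σ'_f = σ'_0 + Δσ = 52.7 + 66.379 = 119.08 kPa.
Normally consolidated clay, so the full stress increment lies on the virgin compression line:
S_c = C_c·H/(1+e₀)·log₁₀(σ'_f/σ'_0) = 0.17×3.4/(1+0.81)×log₁₀(119.08/52.7)
    = 0.31934 × 0.35403 = 0.1131 m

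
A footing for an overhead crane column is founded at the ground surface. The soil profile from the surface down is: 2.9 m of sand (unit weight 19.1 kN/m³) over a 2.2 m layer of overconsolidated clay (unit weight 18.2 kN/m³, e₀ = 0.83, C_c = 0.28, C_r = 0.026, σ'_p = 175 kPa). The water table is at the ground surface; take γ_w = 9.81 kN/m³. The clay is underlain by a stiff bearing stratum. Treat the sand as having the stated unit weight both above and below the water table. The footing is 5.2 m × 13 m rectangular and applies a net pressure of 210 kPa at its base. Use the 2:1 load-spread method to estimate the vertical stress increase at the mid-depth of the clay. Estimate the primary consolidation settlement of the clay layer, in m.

Mid-depth of clay below the ground surface: z = 2.9 + 2.2/2 = 4 m.
Total vertical stress at mid-clay: σ_v = 19.1×2.9 + 18.2×1.1 = 75.41 kPa.
Pore pressure: u = 9.81×(4 − 0) = 39.24 kPa.
Initial effective stress: σ'_0 = σ_v − u = 75.41 − 39.24 = 36.17 kPa.
Stress increase at mid-clay by the 2:1 spreading method:
Δσ = qBL/((B+z)(L+z)) = 210×5.2×13/((5.2+4)(13+4)) = 90.767 kPa
Final effective stress: σ'_f = 36.17 + 90.767 = 126.94 kPa.
σ'_f = 126.94 ≤ σ'_p = 175 kPa, so the clay remains overconsolidated and only the recompression index applies:
S_c = C_r·H/(1+e₀)·log₁₀(σ'_f/σ'_0) = 0.026×2.2/1.83×log₁₀(126.94/36.17)
    = 0.031257 × 0.54525 = 0.01704 m

S_c ≈ 0.017 m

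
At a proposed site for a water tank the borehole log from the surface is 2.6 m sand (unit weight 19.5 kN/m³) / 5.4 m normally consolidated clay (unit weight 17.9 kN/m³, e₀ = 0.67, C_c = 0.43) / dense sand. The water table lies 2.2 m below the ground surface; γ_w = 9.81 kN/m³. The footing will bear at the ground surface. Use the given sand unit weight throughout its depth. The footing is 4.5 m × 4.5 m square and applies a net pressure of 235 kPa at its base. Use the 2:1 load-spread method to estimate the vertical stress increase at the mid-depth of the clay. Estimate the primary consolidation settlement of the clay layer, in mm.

Mid-depth of clay below the ground surface: z = 2.6 + 5.4/2 = 5.3 m.
Total vertical stress at mid-clay: σ_v = 19.5×2.6 + 17.9×2.7 = 99.03 kPa.
Pore pressure: u = 9.81×(5.3 − 2.2) = 30.411 kPa.
Initial effective stress: σ'_0 = σ_v − u = 99.03 − 30.411 = 68.619 kPa.
Stress increase at mid-clay by the 2:1 spreading method:
Δσ = qBL/((B+z)(L+z)) = 235×4.5×4.5/((4.5+5.3)(4.5+5.3)) = 49.55 kPa
Final effective stress: σ'_f = σ'_0 + Δσ = 68.619 + 49.55 = 118.17 kPa.
Normally consolidated clay, so the full stress increment lies on the virgin compression line:
S_c = C_c·H/(1+e₀)·log₁₀(σ'_f/σ'_0) = 0.43×5.4/(1+0.67)×log₁₀(118.17/68.619)
    = 1.3904 × 0.23606 = 0.3282 m

S_c ≈ 328 mm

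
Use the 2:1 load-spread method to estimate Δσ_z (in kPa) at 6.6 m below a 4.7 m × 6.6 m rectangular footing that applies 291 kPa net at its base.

Δσ_z ≈ 60.5 kPa

By the 2:1 method the load spreads at 1 horizontal : 2 vertical, so at depth z the loaded area has grown by z in each plan dimension:
Δσ = qBL/((B+z)(L+z)) = 291×4.7×6.6/((4.7+6.6)(6.6+6.6)) = 60.518 kPa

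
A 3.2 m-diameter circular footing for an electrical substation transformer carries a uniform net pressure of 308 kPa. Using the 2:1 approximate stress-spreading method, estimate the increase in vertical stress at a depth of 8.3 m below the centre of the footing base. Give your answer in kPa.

By the 2:1 method the load spreads at 1 horizontal : 2 vertical, so at depth z the loaded area has grown by z in each plan dimension:
Δσ ≈ qD²/(D+z)² = 308×3.2²/(3.2+8.3)² = 23.848 kPa

Δσ_z ≈ 23.8 kPa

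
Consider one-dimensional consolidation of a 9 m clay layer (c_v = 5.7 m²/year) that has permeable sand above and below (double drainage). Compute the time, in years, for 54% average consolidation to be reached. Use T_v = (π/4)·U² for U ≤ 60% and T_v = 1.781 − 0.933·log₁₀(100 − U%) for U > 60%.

Drainage path length: H_d = H/2 = 4.5 m (double drainage).
U ≤ 60%: T_v = (π/4)·U² = (π/4)×0.54² = 0.22902.
t = T_v·H_d²/c_v = 0.22902×4.5²/5.7 = 0.8136 years.

t ≈ 0.814 years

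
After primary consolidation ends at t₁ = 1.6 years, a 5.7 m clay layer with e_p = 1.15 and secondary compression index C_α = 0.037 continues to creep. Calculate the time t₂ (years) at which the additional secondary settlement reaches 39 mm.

t₂ ≈ 4 years

S_s = C_α·H/(1+e_p)·log₁₀(t₂/t₁) ⇒ log₁₀(t₂/t₁) = S_s·(1+e_p)/(C_α·H).
log₁₀(t₂/t₁) = 0.039 × (1+1.15) / (0.037×5.7) = 0.3976
t₂ = t₁ × 10^0.3976 = 1.6 × 2.498 = 3.997 years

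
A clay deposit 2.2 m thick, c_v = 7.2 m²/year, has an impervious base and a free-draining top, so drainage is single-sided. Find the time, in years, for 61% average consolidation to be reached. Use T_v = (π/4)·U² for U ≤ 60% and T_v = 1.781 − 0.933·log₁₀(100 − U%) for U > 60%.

t ≈ 0.199 years

Drainage path length: H_d = H = 2.2 m (single drainage).
U > 60%: T_v = 1.781 − 0.933·log₁₀(100 − 61) = 0.29654.
t = T_v·H_d²/c_v = 0.29654×2.2²/7.2 = 0.1993 years.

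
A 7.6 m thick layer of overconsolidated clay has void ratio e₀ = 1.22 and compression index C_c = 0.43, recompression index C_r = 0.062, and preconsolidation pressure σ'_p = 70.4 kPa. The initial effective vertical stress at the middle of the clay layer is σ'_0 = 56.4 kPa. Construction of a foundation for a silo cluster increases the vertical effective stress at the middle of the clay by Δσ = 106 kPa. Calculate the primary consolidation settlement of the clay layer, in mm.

S_c ≈ 555 mm

Final effective stress: σ'_f = 56.4 + 106 = 162.4 kPa.
σ'_f = 162.4 > σ'_p = 70.4 kPa, so the stress path crosses the preconsolidation pressure — recompression up to σ'_p, then virgin compression beyond:
S_c = H/(1+e₀)·[C_r·log₁₀(σ'_p/σ'_0) + C_c·log₁₀(σ'_f/σ'_p)]
    = 7.6/2.22 × [0.062×log₁₀(70.4/56.4) + 0.43×log₁₀(162.4/70.4)]
    = 3.4234 × [0.0059702 + 0.1561] = 0.5548 m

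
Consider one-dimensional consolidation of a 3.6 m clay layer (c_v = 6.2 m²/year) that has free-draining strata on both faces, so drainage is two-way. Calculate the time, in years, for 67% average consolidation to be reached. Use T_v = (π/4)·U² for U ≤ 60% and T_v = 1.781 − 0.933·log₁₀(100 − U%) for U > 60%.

t ≈ 0.19 years

Drainage path length: H_d = H/2 = 1.8 m (double drainage).
U > 60%: T_v = 1.781 − 0.933·log₁₀(100 − 67) = 0.36423.
t = T_v·H_d²/c_v = 0.36423×1.8²/6.2 = 0.1903 years.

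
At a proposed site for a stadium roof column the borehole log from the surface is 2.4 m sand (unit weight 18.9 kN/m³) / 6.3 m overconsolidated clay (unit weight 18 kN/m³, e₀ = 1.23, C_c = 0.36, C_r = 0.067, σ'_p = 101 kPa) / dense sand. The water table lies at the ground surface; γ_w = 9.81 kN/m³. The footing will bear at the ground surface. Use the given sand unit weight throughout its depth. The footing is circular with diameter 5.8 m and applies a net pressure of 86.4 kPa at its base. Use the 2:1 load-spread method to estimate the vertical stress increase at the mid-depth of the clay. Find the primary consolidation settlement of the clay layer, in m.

Mid-depth of clay below the ground surface: z = 2.4 + 6.3/2 = 5.55 m.
Total vertical stress at mid-clay: σ_v = 18.9×2.4 + 18×3.15 = 102.06 kPa.
Pore pressure: u = 9.81×(5.55 − 0) = 54.446 kPa.
Initial effective stress: σ'_0 = σ_v − u = 102.06 − 54.446 = 47.614 kPa.
Stress increase at mid-clay by the 2:1 spreading method:
Δσ ≈ qD²/(D+z)² = 86.4×5.8²/(5.8+5.55)² = 22.562 kPa
Final effective stress: σ'_f = 47.614 + 22.562 = 70.176 kPa.
σ'_f = 70.176 ≤ σ'_p = 101 kPa, so the clay remains overconsolidated and only the recompression index applies:
S_c = C_r·H/(1+e₀)·log₁₀(σ'_f/σ'_0) = 0.067×6.3/2.23×log₁₀(70.176/47.614)
    = 0.18928 × 0.16845 = 0.03188 m

S_c ≈ 0.0319 m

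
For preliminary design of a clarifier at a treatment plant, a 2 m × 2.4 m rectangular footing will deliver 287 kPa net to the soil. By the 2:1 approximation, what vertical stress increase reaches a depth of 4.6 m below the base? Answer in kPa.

By the 2:1 method the load spreads at 1 horizontal : 2 vertical, so at depth z the loaded area has grown by z in each plan dimension:
Δσ = qBL/((B+z)(L+z)) = 287×2×2.4/((2+4.6)(2.4+4.6)) = 29.818 kPa

Δσ_z ≈ 29.8 kPa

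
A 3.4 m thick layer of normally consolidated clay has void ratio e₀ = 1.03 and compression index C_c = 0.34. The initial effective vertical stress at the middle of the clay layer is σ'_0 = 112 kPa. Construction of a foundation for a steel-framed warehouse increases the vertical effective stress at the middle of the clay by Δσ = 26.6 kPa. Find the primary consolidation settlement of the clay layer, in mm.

Final effective stress: σ'_f = σ'_0 + Δσ = 112 + 26.6 = 138.6 kPa.
Normally consolidated clay, so the full stress increment lies on the virgin compression line:
S_c = C_c·H/(1+e₀)·log₁₀(σ'_f/σ'_0) = 0.34×3.4/(1+1.03)×log₁₀(138.6/112)
    = 0.56946 × 0.092545 = 0.0527 m

S_c ≈ 52.7 mm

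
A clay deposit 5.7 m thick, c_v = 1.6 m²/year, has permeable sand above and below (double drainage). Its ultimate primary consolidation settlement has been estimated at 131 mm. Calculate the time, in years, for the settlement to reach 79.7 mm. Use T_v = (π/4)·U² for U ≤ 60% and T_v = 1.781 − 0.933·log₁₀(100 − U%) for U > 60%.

t ≈ 1.5 years

Drainage path length: H_d = H/2 = 2.85 m (double drainage).
U = S(t)/S_ult = 79.7/131 = 0.6084.
U > 60%: T_v = 1.781 − 0.933·log₁₀(100 − 60.84) = 0.29487.
t = T_v·H_d²/c_v = 0.29487×2.85²/1.6 = 1.497 years.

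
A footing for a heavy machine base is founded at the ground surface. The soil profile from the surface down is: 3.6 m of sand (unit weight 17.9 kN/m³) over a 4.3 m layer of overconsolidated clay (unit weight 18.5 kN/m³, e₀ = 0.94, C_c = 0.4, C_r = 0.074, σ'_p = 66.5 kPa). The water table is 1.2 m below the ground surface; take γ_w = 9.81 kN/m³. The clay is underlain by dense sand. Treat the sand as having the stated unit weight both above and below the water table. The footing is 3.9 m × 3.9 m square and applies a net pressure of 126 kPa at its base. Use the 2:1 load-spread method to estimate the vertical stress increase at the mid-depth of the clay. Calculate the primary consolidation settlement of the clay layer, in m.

S_c ≈ 0.0798 m

Mid-depth of clay below the ground surface: z = 3.6 + 4.3/2 = 5.75 m.
Total vertical stress at mid-clay: σ_v = 17.9×3.6 + 18.5×2.15 = 104.22 kPa.
Pore pressure: u = 9.81×(5.75 − 1.2) = 44.636 kPa.
Initial effective stress: σ'_0 = σ_v − u = 104.22 − 44.636 = 59.584 kPa.
Stress increase at mid-clay by the 2:1 spreading method:
Δσ = qBL/((B+z)(L+z)) = 126×3.9×3.9/((3.9+5.75)(3.9+5.75)) = 20.58 kPa
Final effective stress: σ'_f = 59.584 + 20.58 = 80.164 kPa.
σ'_f = 80.164 > σ'_p = 66.5 kPa, so the stress path crosses the preconsolidation pressure — recompression up to σ'_p, then virgin compression beyond:
S_c = H/(1+e₀)·[C_r·log₁₀(σ'_p/σ'_0) + C_c·log₁₀(σ'_f/σ'_p)]
    = 4.3/1.94 × [0.074×log₁₀(66.5/59.584) + 0.4×log₁₀(80.164/66.5)]
    = 2.2165 × [0.0035292 + 0.032463] = 0.07978 m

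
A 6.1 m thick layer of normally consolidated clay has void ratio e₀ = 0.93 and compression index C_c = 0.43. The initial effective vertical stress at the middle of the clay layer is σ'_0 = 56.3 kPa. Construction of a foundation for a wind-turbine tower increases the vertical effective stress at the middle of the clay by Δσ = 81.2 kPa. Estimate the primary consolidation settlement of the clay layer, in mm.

S_c ≈ 527 mm

Final effective stress: σ'_f = σ'_0 + Δσ = 56.3 + 81.2 = 137.5 kPa.
Normally consolidated clay, so the full stress increment lies on the virgin compression line:
S_c = C_c·H/(1+e₀)·log₁₀(σ'_f/σ'_0) = 0.43×6.1/(1+0.93)×log₁₀(137.5/56.3)
    = 1.3591 × 0.38779 = 0.527 m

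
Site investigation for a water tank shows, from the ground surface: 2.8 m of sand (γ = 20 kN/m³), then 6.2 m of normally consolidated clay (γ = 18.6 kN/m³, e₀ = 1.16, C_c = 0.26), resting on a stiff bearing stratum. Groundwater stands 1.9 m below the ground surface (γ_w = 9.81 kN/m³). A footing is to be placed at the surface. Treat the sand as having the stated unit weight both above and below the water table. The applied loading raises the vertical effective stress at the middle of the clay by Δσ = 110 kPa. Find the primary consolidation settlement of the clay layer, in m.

Mid-depth of clay below the ground surface: z = 2.8 + 6.2/2 = 5.9 m.
Total vertical stress at mid-clay: σ_v = 20×2.8 + 18.6×3.1 = 113.66 kPa.
Pore pressure: u = 9.81×(5.9 − 1.9) = 39.24 kPa.
Initial effective stress: σ'_0 = σ_v − u = 113.66 − 39.24 = 74.42 kPa.
Final effective stress: σ'_f = σ'_0 + Δσ = 74.42 + 110 = 184.42 kPa.
Normally consolidated clay, so the full stress increment lies on the virgin compression line:
S_c = C_c·H/(1+e₀)·log₁₀(σ'_f/σ'_0) = 0.26×6.2/(1+1.16)×log₁₀(184.42/74.42)
    = 0.7463 × 0.39412 = 0.2941 m

S_c ≈ 0.294 m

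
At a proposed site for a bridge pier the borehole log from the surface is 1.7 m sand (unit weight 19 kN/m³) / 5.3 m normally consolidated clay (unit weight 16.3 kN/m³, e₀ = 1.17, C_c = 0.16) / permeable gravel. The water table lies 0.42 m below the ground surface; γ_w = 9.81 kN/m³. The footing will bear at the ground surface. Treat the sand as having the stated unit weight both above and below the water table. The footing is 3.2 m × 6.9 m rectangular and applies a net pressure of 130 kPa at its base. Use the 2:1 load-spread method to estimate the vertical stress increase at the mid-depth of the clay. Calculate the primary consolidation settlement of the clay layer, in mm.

Mid-depth of clay below the ground surface: z = 1.7 + 5.3/2 = 4.35 m.
Total vertical stress at mid-clay: σ_v = 19×1.7 + 16.3×2.65 = 75.495 kPa.
Pore pressure: u = 9.81×(4.35 − 0.42) = 38.553 kPa.
Initial effective stress: σ'_0 = σ_v − u = 75.495 − 38.553 = 36.942 kPa.
Stress increase at mid-clay by the 2:1 spreading method:
Δσ = qBL/((B+z)(L+z)) = 130×3.2×6.9/((3.2+4.35)(6.9+4.35)) = 33.794 kPa
Final effective stress: σ'_f = σ'_0 + Δσ = 36.942 + 33.794 = 70.736 kPa.
Normally consolidated clay, so the full stress increment lies on the virgin compression line:
S_c = C_c·H/(1+e₀)·log₁₀(σ'_f/σ'_0) = 0.16×5.3/(1+1.17)×log₁₀(70.736/36.942)
    = 0.39078 × 0.28212 = 0.1102 m

S_c ≈ 110 mm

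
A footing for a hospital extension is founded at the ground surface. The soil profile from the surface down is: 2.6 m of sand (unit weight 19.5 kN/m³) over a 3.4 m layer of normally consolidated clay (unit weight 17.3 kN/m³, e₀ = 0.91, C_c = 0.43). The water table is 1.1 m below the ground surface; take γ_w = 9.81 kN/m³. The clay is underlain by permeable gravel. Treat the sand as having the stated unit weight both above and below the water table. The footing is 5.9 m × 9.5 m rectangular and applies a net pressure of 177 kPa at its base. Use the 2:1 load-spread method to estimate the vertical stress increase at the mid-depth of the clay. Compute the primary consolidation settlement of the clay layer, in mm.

S_c ≈ 297 mm

Mid-depth of clay below the ground surface: z = 2.6 + 3.4/2 = 4.3 m.
Total vertical stress at mid-clay: σ_v = 19.5×2.6 + 17.3×1.7 = 80.11 kPa.
Pore pressure: u = 9.81×(4.3 − 1.1) = 31.392 kPa.
Initial effective stress: σ'_0 = σ_v − u = 80.11 − 31.392 = 48.718 kPa.
Stress increase at mid-clay by the 2:1 spreading method:
Δσ = qBL/((B+z)(L+z)) = 177×5.9×9.5/((5.9+4.3)(9.5+4.3)) = 70.481 kPa
Final effective stress: σ'_f = σ'_0 + Δσ = 48.718 + 70.481 = 119.2 kPa.
Normally consolidated clay, so the full stress increment lies on the virgin compression line:
S_c = C_c·H/(1+e₀)·log₁₀(σ'_f/σ'_0) = 0.43×3.4/(1+0.91)×log₁₀(119.2/48.718)
    = 0.76545 × 0.38859 = 0.2974 m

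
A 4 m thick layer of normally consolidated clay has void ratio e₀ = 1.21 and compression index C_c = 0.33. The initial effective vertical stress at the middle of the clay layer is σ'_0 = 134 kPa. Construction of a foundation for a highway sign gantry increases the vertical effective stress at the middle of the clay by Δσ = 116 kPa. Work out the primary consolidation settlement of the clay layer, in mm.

S_c ≈ 162 mm

Final effective stress: σ'_f = σ'_0 + Δσ = 134 + 116 = 250 kPa.
Normally consolidated clay, so the full stress increment lies on the virgin compression line:
S_c = C_c·H/(1+e₀)·log₁₀(σ'_f/σ'_0) = 0.33×4/(1+1.21)×log₁₀(250/134)
    = 0.59729 × 0.27084 = 0.1618 m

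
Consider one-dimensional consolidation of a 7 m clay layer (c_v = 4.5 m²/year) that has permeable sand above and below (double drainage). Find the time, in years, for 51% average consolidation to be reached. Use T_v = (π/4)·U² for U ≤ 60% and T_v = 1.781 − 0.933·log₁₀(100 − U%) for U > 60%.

t ≈ 0.556 years

Drainage path length: H_d = H/2 = 3.5 m (double drainage).
U ≤ 60%: T_v = (π/4)·U² = (π/4)×0.51² = 0.20428.
t = T_v·H_d²/c_v = 0.20428×3.5²/4.5 = 0.5561 years.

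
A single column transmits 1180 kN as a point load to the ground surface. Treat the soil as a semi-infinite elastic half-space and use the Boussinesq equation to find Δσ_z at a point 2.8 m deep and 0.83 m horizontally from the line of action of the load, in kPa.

Boussinesq vertical stress below a point load on an elastic half-space:
Δσ_z = 3P/(2πz²) · [1 + (r/z)²]^(−5/2)
r/z = 0.83/2.8 = 0.29643; [1+(r/z)²]^(−5/2) = 0.81014.
Δσ_z = 3×1180/(2π×2.8²) × 0.81014 = 71.863 × 0.81014 = 58.22 kPa

Δσ_z ≈ 58.2 kPa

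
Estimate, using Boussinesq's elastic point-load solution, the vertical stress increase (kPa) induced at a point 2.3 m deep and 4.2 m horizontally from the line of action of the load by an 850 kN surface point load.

Boussinesq vertical stress below a point load on an elastic half-space:
Δσ_z = 3P/(2πz²) · [1 + (r/z)²]^(−5/2)
r/z = 4.2/2.3 = 1.8261; [1+(r/z)²]^(−5/2) = 0.025564.
Δσ_z = 3×850/(2π×2.3²) × 0.025564 = 76.719 × 0.025564 = 1.961 kPa

Δσ_z ≈ 1.96 kPa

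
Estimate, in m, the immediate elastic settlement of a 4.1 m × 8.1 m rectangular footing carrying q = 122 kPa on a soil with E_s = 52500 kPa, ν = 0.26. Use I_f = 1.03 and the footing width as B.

Immediate (elastic) settlement: S_e = q·B·(1−ν²)/E_s · I_f.
S_e = 122 × 4.1 × (1 − 0.26²) / 52500 × 1.03
    = 122 × 4.1 × 0.9324 / 52500 × 1.03
    = 0.00915 m

S_e ≈ 0.00915 m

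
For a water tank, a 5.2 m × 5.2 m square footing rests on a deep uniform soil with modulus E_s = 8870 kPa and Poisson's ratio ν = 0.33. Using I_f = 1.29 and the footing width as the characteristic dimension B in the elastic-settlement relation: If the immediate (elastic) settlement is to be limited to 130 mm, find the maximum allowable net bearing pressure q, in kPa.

S_e = q·B·(1−ν²)/E_s · I_f  ⇒  q = S_e·E_s / (B·(1−ν²)·I_f).
q = 0.13 × 8870 / (5.2 × 0.8911 × 1.29) = 192.9 kPa

q ≈ 193 kPa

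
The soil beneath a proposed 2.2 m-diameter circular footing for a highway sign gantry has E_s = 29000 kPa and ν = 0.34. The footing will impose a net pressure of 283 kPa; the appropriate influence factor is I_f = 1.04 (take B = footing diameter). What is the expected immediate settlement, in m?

Immediate (elastic) settlement: S_e = q·B·(1−ν²)/E_s · I_f.
S_e = 283 × 2.2 × (1 − 0.34²) / 29000 × 1.04
    = 283 × 2.2 × 0.8844 / 29000 × 1.04
    = 0.01975 m

S_e ≈ 0.0197 m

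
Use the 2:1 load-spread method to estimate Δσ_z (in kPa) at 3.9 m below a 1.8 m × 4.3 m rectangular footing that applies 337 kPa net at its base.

Δσ_z ≈ 55.8 kPa

By the 2:1 method the load spreads at 1 horizontal : 2 vertical, so at depth z the loaded area has grown by z in each plan dimension:
Δσ = qBL/((B+z)(L+z)) = 337×1.8×4.3/((1.8+3.9)(4.3+3.9)) = 55.806 kPa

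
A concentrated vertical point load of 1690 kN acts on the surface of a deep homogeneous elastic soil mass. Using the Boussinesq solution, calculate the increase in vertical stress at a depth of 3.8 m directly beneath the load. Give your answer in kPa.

Δσ_z ≈ 55.9 kPa

Boussinesq vertical stress below a point load on an elastic half-space:
Δσ_z = 3P/(2πz²) · [1 + (r/z)²]^(−5/2)
r/z = 0/3.8 = 0; [1+(r/z)²]^(−5/2) = 1.
Δσ_z = 3×1690/(2π×3.8²) × 1 = 55.881 × 1 = 55.88 kPa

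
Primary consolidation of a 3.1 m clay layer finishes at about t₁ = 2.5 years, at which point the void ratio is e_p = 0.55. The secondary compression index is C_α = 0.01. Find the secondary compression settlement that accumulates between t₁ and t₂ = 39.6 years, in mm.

S_s ≈ 24 mm

Secondary compression: S_s = C_α·H/(1+e_p)·log₁₀(t₂/t₁)
S_s = 0.01×3.1/(1+0.55)×log₁₀(39.6/2.5)
    = 0.02 × 1.2 = 0.024 m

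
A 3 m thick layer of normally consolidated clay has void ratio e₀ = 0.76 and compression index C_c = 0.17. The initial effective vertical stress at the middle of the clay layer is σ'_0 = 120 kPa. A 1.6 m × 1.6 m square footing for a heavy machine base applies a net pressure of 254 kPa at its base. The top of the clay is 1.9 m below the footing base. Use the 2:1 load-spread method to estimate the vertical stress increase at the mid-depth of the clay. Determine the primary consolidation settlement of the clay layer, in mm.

Mid-depth of clay below the footing base: z = 1.9 + 3/2 = 3.4 m.
Stress increase at mid-clay by the 2:1 spreading method:
Δσ = qBL/((B+z)(L+z)) = 254×1.6×1.6/((1.6+3.4)(1.6+3.4)) = 26.01 kPa
Final effective stress: σ'_f = σ'_0 + Δσ = 120 + 26.01 = 146.01 kPa.
Normally consolidated clay, so the full stress increment lies on the virgin compression line:
S_c = C_c·H/(1+e₀)·log₁₀(σ'_f/σ'_0) = 0.17×3/(1+0.76)×log₁₀(146.01/120)
    = 0.28977 × 0.085201 = 0.02469 m

S_c ≈ 24.7 mm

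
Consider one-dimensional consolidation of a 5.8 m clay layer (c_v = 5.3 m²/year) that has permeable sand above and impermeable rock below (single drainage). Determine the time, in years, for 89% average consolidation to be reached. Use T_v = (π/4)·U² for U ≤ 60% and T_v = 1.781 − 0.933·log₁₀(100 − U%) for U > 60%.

Drainage path length: H_d = H = 5.8 m (single drainage).
U > 60%: T_v = 1.781 − 0.933·log₁₀(100 − 89) = 0.80938.
t = T_v·H_d²/c_v = 0.80938×5.8²/5.3 = 5.137 years.

t ≈ 5.14 years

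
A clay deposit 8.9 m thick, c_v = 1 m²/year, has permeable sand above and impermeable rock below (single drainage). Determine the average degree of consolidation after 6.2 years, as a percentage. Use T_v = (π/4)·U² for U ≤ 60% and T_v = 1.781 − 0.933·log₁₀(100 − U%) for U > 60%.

U ≈ 31.6 %

Drainage path length: H_d = H = 8.9 m (single drainage).
T_v = c_v·t/H_d² = 1×6.2/8.9² = 0.078273.
T_v = 0.078273 corresponds to the U ≤ 60% branch:
U = √(4T_v/π) = 0.3157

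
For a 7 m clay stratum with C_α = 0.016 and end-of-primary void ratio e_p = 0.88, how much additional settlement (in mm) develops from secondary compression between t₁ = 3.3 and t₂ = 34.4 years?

S_s ≈ 60.6 mm

Secondary compression: S_s = C_α·H/(1+e_p)·log₁₀(t₂/t₁)
S_s = 0.016×7/(1+0.88)×log₁₀(34.4/3.3)
    = 0.05957 × 1.018 = 0.06065 m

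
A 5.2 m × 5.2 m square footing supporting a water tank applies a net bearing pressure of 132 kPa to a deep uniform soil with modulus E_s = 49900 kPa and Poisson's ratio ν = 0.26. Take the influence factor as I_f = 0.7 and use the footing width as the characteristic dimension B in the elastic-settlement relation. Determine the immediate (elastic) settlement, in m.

Immediate (elastic) settlement: S_e = q·B·(1−ν²)/E_s · I_f.
S_e = 132 × 5.2 × (1 − 0.26²) / 49900 × 0.7
    = 132 × 5.2 × 0.9324 / 49900 × 0.7
    = 0.008978 m

S_e ≈ 0.00898 m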